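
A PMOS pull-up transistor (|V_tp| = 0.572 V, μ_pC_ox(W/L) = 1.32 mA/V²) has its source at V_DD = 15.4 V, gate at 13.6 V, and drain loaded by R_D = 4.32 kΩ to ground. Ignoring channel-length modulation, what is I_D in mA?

V_SG = V_DD − V_G = 15.4 − 13.6 = 1.8 V, so V_ov = 1.8 − 0.572 = 1.23 V.
Assume saturation: I_D = ½ k_p V_ov² = 0.5 × 1.32 × 1.23² = 0.995 mA, giving V_SD = V_DD − I_D R_D = 15.4 − 0.995 × 4.32 = 11.1 V.
V_SD = 11.1 V ≥ V_ov = 1.23 V, confirming saturation.

I_D = 0.995 mA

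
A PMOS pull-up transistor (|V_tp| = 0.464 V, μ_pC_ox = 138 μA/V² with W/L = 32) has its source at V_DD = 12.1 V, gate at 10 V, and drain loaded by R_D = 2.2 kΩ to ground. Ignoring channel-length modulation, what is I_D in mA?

I_D = 5.04 mA

V_SG = V_DD − V_G = 12.1 − 10 = 2.1 V, so V_ov = 2.1 − 0.464 = 1.64 V.
k_p = μ_pC_ox · (W/L) = 4.416 mA/V².
Assume saturation: I_D = ½ k_p V_ov² = 0.5 × 4.416 × 1.64² = 5.91 mA, giving V_SD = V_DD − I_D R_D = 12.1 − 5.91 × 2.2 = -0.901 V.
But -0.901 V < V_ov = 1.64 V, so the device is actually in triode.
In triode I_D = k_p[V_ov V_SD − ½ V_SD²] and I_D = (V_DD − V_SD)/R_D. Equating: 4.86 V_SD² − 16.89 V_SD + 12.1 = 0, giving V_SD = 1.01 V (the root below V_ov).
I_D = (12.1 − 1.01) / 2.2 = 5.04 mA.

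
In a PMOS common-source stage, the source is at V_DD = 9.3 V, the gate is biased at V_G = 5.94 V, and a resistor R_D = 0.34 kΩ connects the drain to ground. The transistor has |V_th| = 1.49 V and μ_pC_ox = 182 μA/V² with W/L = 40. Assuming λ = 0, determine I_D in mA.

V_SG = V_DD − V_G = 9.3 − 5.94 = 3.36 V, so V_ov = 3.36 − 1.49 = 1.87 V.
k_p = μ_pC_ox · (W/L) = 7.28 mA/V².
Assume saturation: I_D = ½ k_p V_ov² = 0.5 × 7.28 × 1.87² = 12.7 mA, giving V_SD = V_DD − I_D R_D = 9.3 − 12.7 × 0.34 = 4.97 V.
V_SD = 4.97 V ≥ V_ov = 1.87 V, confirming saturation.

I_D = 12.7 mA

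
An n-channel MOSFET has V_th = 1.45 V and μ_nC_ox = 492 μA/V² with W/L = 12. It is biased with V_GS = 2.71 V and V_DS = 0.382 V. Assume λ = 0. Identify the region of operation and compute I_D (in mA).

Triode; I_D = 2.41 mA

k_n = μ_nC_ox · (W/L) = 5.904 mA/V².
V_ov = V_GS − V_th = 2.71 − 1.45 = 1.26 V.
Since V_DS = 0.382 V < V_ov = 1.26 V, the device is in the triode region.
I_D = k_n [V_ov · V_DS − ½ V_DS²] = 5.904 × [1.26 × 0.382 − 0.5 × 0.382²] = 2.41 mA.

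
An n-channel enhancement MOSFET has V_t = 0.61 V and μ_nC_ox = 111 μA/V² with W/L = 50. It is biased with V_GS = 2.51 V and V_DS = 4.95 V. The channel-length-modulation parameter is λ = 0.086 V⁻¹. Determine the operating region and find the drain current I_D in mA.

Saturation; I_D = 14.3 mA

k_n = μ_nC_ox · (W/L) = 5.55 mA/V².
V_ov = V_GS − V_t = 2.51 − 0.61 = 1.9 V.
Since V_DS = 4.95 V ≥ V_ov = 1.9 V, the device is in saturation.
I_D = ½ k_n V_ov² (1 + λ V_DS) = 0.5 × 5.55 × 1.9² × (1 + 0.086 × 4.95) = 14.3 mA.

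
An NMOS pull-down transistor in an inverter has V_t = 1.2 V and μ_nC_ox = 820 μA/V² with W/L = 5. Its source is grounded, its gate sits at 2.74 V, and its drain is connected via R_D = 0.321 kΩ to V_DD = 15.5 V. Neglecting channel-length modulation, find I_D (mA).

I_D = 4.86 mA

V_GS = V_G = 2.74 V, so V_ov = 2.74 − 1.2 = 1.54 V.
k_n = μ_nC_ox · (W/L) = 4.1 mA/V².
Assume saturation: I_D = ½ k_n V_ov² = 0.5 × 4.1 × 1.54² = 4.86 mA, giving V_DS = V_DD − I_D R_D = 15.5 − 4.86 × 0.321 = 13.9 V.
V_DS = 13.9 V ≥ V_ov = 1.54 V, confirming saturation.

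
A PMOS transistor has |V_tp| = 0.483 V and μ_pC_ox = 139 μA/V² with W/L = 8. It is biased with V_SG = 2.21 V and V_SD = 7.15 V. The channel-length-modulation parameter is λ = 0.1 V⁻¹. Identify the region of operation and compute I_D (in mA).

Saturation; I_D = 2.84 mA

k_p = μ_pC_ox · (W/L) = 1.112 mA/V².
V_ov = V_SG − |V_tp| = 2.21 − 0.483 = 1.73 V.
Since V_SD = 7.15 V ≥ V_ov = 1.73 V, the device is in saturation.
I_D = ½ k_p V_ov² (1 + λ V_SD) = 0.5 × 1.112 × 1.73² × (1 + 0.1 × 7.15) = 2.84 mA.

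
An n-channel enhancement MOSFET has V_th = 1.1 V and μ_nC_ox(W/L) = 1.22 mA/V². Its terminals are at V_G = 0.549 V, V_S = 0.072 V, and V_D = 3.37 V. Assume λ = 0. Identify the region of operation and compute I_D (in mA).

V_GS = V_G − V_S = 0.549 − 0.072 = 0.477 V; V_DS = V_D − V_S = 3.37 − 0.072 = 3.3 V.
V_GS = 0.477 V < V_th = 1.1 V, so the transistor is in cutoff.

Cutoff; I_D = 0 mA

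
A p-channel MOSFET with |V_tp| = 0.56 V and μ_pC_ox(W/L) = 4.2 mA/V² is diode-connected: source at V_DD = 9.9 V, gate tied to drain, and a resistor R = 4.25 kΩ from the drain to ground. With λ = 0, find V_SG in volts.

V_SG = 1.53 V

With gate tied to drain, V_SG = V_SD ≥ V_SG − |V_tp|, so the device is in saturation.
KCL at the drain: ½ k_p (V_SG − |V_tp|)² = (V_DD − V_SG)/R.
Let x = V_SG − 0.56. Then 8.93 x² + x − 9.34 = 0, giving x = 0.968 V (positive root), so V_SG = 1.53 V.
I_D = (V_DD − V_SG)/R = (9.9 − 1.53) / 4.25 = 1.97 mA.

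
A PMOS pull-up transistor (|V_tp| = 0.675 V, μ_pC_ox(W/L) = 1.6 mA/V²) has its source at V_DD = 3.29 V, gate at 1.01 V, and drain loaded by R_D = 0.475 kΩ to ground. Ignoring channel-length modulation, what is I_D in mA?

I_D = 2.06 mA

V_SG = V_DD − V_G = 3.29 − 1.01 = 2.28 V, so V_ov = 2.28 − 0.675 = 1.61 V.
Assume saturation: I_D = ½ k_p V_ov² = 0.5 × 1.6 × 1.61² = 2.06 mA, giving V_SD = V_DD − I_D R_D = 3.29 − 2.06 × 0.475 = 2.31 V.
V_SD = 2.31 V ≥ V_ov = 1.61 V, confirming saturation.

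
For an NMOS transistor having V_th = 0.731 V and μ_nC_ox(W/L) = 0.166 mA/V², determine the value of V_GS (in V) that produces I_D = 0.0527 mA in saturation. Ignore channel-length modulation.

In saturation I_D = ½ k_n (V_GS − V_th)², so V_GS − V_th = √(2 I_D / k_n) = √(2 × 0.0527 / 0.166) = 0.797 V.
V_GS = 0.731 + 0.797 = 1.53 V.

V_GS = 1.53 V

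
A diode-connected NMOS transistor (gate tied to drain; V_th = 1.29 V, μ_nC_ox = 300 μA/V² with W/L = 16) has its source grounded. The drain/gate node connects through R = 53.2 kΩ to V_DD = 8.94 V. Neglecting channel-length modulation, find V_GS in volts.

With gate tied to drain, V_GS = V_DS ≥ V_GS − V_th, so the device is in saturation.
k_n = μ_nC_ox · (W/L) = 4.8 mA/V².
KCL at the drain: ½ k_n (V_GS − V_th)² = (V_DD − V_GS)/R.
Let x = V_GS − 1.29. Then 128 x² + x − 7.65 = 0, giving x = 0.241 V (positive root), so V_GS = 1.53 V.
I_D = (V_DD − V_GS)/R = (8.94 − 1.53) / 53.2 = 0.139 mA.

V_GS = 1.53 V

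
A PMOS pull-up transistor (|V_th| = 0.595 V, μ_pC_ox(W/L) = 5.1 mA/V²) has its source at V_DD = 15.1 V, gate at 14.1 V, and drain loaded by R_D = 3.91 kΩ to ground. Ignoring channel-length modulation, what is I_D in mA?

I_D = 0.418 mA

V_SG = V_DD − V_G = 15.1 − 14.1 = 1 V, so V_ov = 1 − 0.595 = 0.405 V.
Assume saturation: I_D = ½ k_p V_ov² = 0.5 × 5.1 × 0.405² = 0.418 mA, giving V_SD = V_DD − I_D R_D = 15.1 − 0.418 × 3.91 = 13.5 V.
V_SD = 13.5 V ≥ V_ov = 0.405 V, confirming saturation.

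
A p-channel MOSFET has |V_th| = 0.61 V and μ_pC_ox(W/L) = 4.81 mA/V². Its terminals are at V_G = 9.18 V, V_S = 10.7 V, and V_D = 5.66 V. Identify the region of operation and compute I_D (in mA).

Saturation; I_D = 1.99 mA

V_SG = V_S − V_G = 10.7 − 9.18 = 1.52 V; V_SD = V_S − V_D = 10.7 − 5.66 = 5.04 V.
V_ov = V_SG − |V_th| = 1.52 − 0.61 = 0.91 V.
Since V_SD = 5.04 V ≥ V_ov = 0.91 V, the device is in saturation.
I_D = ½ k_p V_ov² = 0.5 × 4.81 × 0.91² = 1.99 mA.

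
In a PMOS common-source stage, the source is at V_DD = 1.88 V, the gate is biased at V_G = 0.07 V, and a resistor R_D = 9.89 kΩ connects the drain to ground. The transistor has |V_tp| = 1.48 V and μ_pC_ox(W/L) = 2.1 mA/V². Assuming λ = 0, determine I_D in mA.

V_SG = V_DD − V_G = 1.88 − 0.07 = 1.81 V, so V_ov = 1.81 − 1.48 = 0.33 V.
Assume saturation: I_D = ½ k_p V_ov² = 0.5 × 2.1 × 0.33² = 0.114 mA, giving V_SD = V_DD − I_D R_D = 1.88 − 0.114 × 9.89 = 0.749 V.
V_SD = 0.749 V ≥ V_ov = 0.33 V, confirming saturation.

I_D = 0.114 mA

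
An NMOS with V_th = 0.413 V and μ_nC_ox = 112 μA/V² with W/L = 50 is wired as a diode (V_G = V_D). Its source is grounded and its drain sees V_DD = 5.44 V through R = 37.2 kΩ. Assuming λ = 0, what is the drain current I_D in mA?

With gate tied to drain, V_GS = V_DS ≥ V_GS − V_th, so the device is in saturation.
k_n = μ_nC_ox · (W/L) = 5.6 mA/V².
KCL at the drain: ½ k_n (V_GS − V_th)² = (V_DD − V_GS)/R.
Let x = V_GS − 0.413. Then 104 x² + x − 5.027 = 0, giving x = 0.215 V (positive root), so V_GS = 0.628 V.
I_D = (V_DD − V_GS)/R = (5.44 − 0.628) / 37.2 = 0.129 mA.

I_D = 0.129 mA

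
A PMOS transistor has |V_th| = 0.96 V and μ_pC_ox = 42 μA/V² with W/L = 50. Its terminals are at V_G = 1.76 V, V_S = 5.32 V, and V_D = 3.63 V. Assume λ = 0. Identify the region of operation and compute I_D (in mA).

Triode; I_D = 6.23 mA

V_SG = V_S − V_G = 5.32 − 1.76 = 3.56 V; V_SD = V_S − V_D = 5.32 − 3.63 = 1.69 V.
k_p = μ_pC_ox · (W/L) = 2.1 mA/V².
V_ov = V_SG − |V_th| = 3.56 − 0.96 = 2.6 V.
Since V_SD = 1.69 V < V_ov = 2.6 V, the device is in the triode region.
I_D = k_p [V_ov · V_SD − ½ V_SD²] = 2.1 × [2.6 × 1.69 − 0.5 × 1.69²] = 6.23 mA.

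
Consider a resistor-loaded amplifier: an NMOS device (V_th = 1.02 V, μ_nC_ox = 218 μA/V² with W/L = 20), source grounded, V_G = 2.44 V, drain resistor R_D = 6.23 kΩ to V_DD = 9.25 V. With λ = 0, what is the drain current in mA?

V_GS = V_G = 2.44 V, so V_ov = 2.44 − 1.02 = 1.42 V.
k_n = μ_nC_ox · (W/L) = 4.36 mA/V².
Assume saturation: I_D = ½ k_n V_ov² = 0.5 × 4.36 × 1.42² = 4.4 mA, giving V_DS = V_DD − I_D R_D = 9.25 − 4.4 × 6.23 = -18.1 V.
But -18.1 V < V_ov = 1.42 V, so the device is actually in triode.
In triode I_D = k_n[V_ov V_DS − ½ V_DS²] and I_D = (V_DD − V_DS)/R_D. Equating: 13.6 V_DS² − 39.57 V_DS + 9.25 = 0, giving V_DS = 0.256 V (the root below V_ov).
I_D = (9.25 − 0.256) / 6.23 = 1.44 mA.

I_D = 1.44 mA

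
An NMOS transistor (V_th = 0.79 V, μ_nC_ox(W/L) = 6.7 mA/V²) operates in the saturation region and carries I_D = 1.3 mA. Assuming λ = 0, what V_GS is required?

In saturation I_D = ½ k_n (V_GS − V_th)², so V_GS − V_th = √(2 I_D / k_n) = √(2 × 1.3 / 6.7) = 0.623 V.
V_GS = 0.79 + 0.623 = 1.41 V.

V_GS = 1.41 V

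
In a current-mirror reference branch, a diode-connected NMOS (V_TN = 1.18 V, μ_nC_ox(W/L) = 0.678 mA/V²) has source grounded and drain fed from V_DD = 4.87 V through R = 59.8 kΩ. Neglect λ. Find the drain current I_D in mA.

I_D = 0.0550 mA

With gate tied to drain, V_GS = V_DS ≥ V_GS − V_TN, so the device is in saturation.
KCL at the drain: ½ k_n (V_GS − V_TN)² = (V_DD − V_GS)/R.
Let x = V_GS − 1.18. Then 20.3 x² + x − 3.69 = 0, giving x = 0.403 V (positive root), so V_GS = 1.58 V.
I_D = (V_DD − V_GS)/R = (4.87 − 1.58) / 59.8 = 0.055 mA.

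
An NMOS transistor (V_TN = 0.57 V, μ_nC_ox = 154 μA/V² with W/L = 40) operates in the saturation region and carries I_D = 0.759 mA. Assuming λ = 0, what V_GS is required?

V_GS = 1.07 V

k_n = μ_nC_ox · (W/L) = 6.16 mA/V².
In saturation I_D = ½ k_n (V_GS − V_TN)², so V_GS − V_TN = √(2 I_D / k_n) = √(2 × 0.759 / 6.16) = 0.496 V.
V_GS = 0.57 + 0.496 = 1.07 V.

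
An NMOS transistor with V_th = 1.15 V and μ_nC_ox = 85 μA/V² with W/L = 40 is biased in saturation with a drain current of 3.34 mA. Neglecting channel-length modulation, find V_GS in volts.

k_n = μ_nC_ox · (W/L) = 3.4 mA/V².
In saturation I_D = ½ k_n (V_GS − V_th)², so V_GS − V_th = √(2 I_D / k_n) = √(2 × 3.34 / 3.4) = 1.4 V.
V_GS = 1.15 + 1.4 = 2.55 V.

V_GS = 2.55 V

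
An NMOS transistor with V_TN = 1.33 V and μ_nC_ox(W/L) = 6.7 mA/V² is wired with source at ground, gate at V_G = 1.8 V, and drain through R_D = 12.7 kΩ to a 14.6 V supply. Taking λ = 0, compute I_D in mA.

V_GS = V_G = 1.8 V, so V_ov = 1.8 − 1.33 = 0.47 V.
Assume saturation: I_D = ½ k_n V_ov² = 0.5 × 6.7 × 0.47² = 0.74 mA, giving V_DS = V_DD − I_D R_D = 14.6 − 0.74 × 12.7 = 5.2 V.
V_DS = 5.2 V ≥ V_ov = 0.47 V, confirming saturation.

I_D = 0.740 mA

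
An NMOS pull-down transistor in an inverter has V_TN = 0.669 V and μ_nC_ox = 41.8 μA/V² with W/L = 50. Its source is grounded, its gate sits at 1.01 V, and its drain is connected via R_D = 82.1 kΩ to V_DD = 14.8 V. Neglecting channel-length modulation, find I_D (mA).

I_D = 0.122 mA

V_GS = V_G = 1.01 V, so V_ov = 1.01 − 0.669 = 0.341 V.
k_n = μ_nC_ox · (W/L) = 2.09 mA/V².
Assume saturation: I_D = ½ k_n V_ov² = 0.5 × 2.09 × 0.341² = 0.122 mA, giving V_DS = V_DD − I_D R_D = 14.8 − 0.122 × 82.1 = 4.82 V.
V_DS = 4.82 V ≥ V_ov = 0.341 V, confirming saturation.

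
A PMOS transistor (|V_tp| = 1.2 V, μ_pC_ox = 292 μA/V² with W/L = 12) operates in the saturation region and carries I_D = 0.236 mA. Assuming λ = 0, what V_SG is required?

V_SG = 1.57 V

k_p = μ_pC_ox · (W/L) = 3.504 mA/V².
In saturation I_D = ½ k_p (V_SG − |V_tp|)², so V_SG − |V_tp| = √(2 I_D / k_p) = √(2 × 0.236 / 3.504) = 0.367 V.
V_SG = 1.2 + 0.367 = 1.57 V.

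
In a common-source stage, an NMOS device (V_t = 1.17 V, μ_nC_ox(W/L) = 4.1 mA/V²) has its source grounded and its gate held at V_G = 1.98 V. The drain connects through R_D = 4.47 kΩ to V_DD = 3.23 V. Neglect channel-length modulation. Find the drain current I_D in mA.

V_GS = V_G = 1.98 V, so V_ov = 1.98 − 1.17 = 0.81 V.
Assume saturation: I_D = ½ k_n V_ov² = 0.5 × 4.1 × 0.81² = 1.35 mA, giving V_DS = V_DD − I_D R_D = 3.23 − 1.35 × 4.47 = -2.78 V.
But -2.78 V < V_ov = 0.81 V, so the device is actually in triode.
In triode I_D = k_n[V_ov V_DS − ½ V_DS²] and I_D = (V_DD − V_DS)/R_D. Equating: 9.16 V_DS² − 15.84 V_DS + 3.23 = 0, giving V_DS = 0.236 V (the root below V_ov).
I_D = (3.23 − 0.236) / 4.47 = 0.67 mA.

I_D = 0.670 mA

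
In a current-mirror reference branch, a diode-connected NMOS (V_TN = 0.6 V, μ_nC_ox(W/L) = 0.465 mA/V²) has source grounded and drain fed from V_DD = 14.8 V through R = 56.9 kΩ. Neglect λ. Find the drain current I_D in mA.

With gate tied to drain, V_GS = V_DS ≥ V_GS − V_TN, so the device is in saturation.
KCL at the drain: ½ k_n (V_GS − V_TN)² = (V_DD − V_GS)/R.
Let x = V_GS − 0.6. Then 13.2 x² + x − 14.2 = 0, giving x = 0.999 V (positive root), so V_GS = 1.6 V.
I_D = (V_DD − V_GS)/R = (14.8 − 1.6) / 56.9 = 0.232 mA.

I_D = 0.232 mA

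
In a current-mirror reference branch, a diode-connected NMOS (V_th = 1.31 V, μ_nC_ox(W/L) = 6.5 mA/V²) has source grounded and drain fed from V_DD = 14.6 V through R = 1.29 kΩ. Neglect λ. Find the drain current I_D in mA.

With gate tied to drain, V_GS = V_DS ≥ V_GS − V_th, so the device is in saturation.
KCL at the drain: ½ k_n (V_GS − V_th)² = (V_DD − V_GS)/R.
Let x = V_GS − 1.31. Then 4.19 x² + x − 13.29 = 0, giving x = 1.67 V (positive root), so V_GS = 2.98 V.
I_D = (V_DD − V_GS)/R = (14.6 − 2.98) / 1.29 = 9.01 mA.

I_D = 9.01 mA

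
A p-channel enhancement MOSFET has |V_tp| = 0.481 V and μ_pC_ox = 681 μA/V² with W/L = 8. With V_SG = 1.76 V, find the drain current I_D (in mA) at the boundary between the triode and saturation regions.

I_D = 4.46 mA

At the boundary V_SD = V_ov = V_SG − |V_tp| = 1.76 − 0.481 = 1.28 V.
k_p = μ_pC_ox · (W/L) = 5.448 mA/V².
I_D = ½ k_p V_ov² = 0.5 × 5.448 × 1.28² = 4.46 mA.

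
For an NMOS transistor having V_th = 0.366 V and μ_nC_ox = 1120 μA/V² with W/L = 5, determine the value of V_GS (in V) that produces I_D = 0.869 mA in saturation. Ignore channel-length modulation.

V_GS = 0.923 V

k_n = μ_nC_ox · (W/L) = 5.6 mA/V².
In saturation I_D = ½ k_n (V_GS − V_th)², so V_GS − V_th = √(2 I_D / k_n) = √(2 × 0.869 / 5.6) = 0.557 V.
V_GS = 0.366 + 0.557 = 0.923 V.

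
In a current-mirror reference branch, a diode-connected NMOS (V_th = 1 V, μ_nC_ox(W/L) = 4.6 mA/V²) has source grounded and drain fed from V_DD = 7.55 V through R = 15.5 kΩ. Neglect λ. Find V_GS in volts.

With gate tied to drain, V_GS = V_DS ≥ V_GS − V_th, so the device is in saturation.
KCL at the drain: ½ k_n (V_GS − V_th)² = (V_DD − V_GS)/R.
Let x = V_GS − 1. Then 35.6 x² + x − 6.55 = 0, giving x = 0.415 V (positive root), so V_GS = 1.41 V.
I_D = (V_DD − V_GS)/R = (7.55 − 1.41) / 15.5 = 0.396 mA.

V_GS = 1.41 V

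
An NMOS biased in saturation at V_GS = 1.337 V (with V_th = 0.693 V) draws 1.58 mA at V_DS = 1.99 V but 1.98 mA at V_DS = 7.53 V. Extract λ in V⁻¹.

With V_GS fixed, I_D ∝ (1 + λ V_DS) in saturation, so I_D2/I_D1 = (1 + λ V_DS2)/(1 + λ V_DS1).
1.98/1.58 = 1.253 = (1 + 7.53 λ)/(1 + 1.99 λ).
Solving: λ (I_D1 V_DS2 − I_D2 V_DS1) = I_D2 − I_D1, so λ = (1.98 − 1.58) / (1.58 × 7.53 − 1.98 × 1.99) = 0.4 / 7.96 = 0.0503 V⁻¹.

λ = 0.0503 V⁻¹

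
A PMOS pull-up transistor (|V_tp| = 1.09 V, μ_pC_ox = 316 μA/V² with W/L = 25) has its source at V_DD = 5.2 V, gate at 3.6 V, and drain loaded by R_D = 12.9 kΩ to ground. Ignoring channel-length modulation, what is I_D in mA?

V_SG = V_DD − V_G = 5.2 − 3.6 = 1.6 V, so V_ov = 1.6 − 1.09 = 0.51 V.
k_p = μ_pC_ox · (W/L) = 7.9 mA/V².
Assume saturation: I_D = ½ k_p V_ov² = 0.5 × 7.9 × 0.51² = 1.03 mA, giving V_SD = V_DD − I_D R_D = 5.2 − 1.03 × 12.9 = -8.05 V.
But -8.05 V < V_ov = 0.51 V, so the device is actually in triode.
In triode I_D = k_p[V_ov V_SD − ½ V_SD²] and I_D = (V_DD − V_SD)/R_D. Equating: 51 V_SD² − 52.97 V_SD + 5.2 = 0, giving V_SD = 0.11 V (the root below V_ov).
I_D = (5.2 − 0.11) / 12.9 = 0.395 mA.

I_D = 0.395 mA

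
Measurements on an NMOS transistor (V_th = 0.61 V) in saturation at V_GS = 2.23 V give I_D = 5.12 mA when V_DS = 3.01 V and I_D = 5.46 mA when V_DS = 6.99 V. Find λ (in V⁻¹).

With V_GS fixed, I_D ∝ (1 + λ V_DS) in saturation, so I_D2/I_D1 = (1 + λ V_DS2)/(1 + λ V_DS1).
5.46/5.12 = 1.066 = (1 + 6.99 λ)/(1 + 3.01 λ).
Solving: λ (I_D1 V_DS2 − I_D2 V_DS1) = I_D2 − I_D1, so λ = (5.46 − 5.12) / (5.12 × 6.99 − 5.46 × 3.01) = 0.34 / 19.4 = 0.0176 V⁻¹.

λ = 0.0176 V⁻¹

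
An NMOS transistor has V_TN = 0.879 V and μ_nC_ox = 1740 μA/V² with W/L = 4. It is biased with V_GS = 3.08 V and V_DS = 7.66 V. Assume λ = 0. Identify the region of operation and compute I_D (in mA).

Saturation; I_D = 16.9 mA

k_n = μ_nC_ox · (W/L) = 6.96 mA/V².
V_ov = V_GS − V_TN = 3.08 − 0.879 = 2.2 V.
Since V_DS = 7.66 V ≥ V_ov = 2.2 V, the device is in saturation.
I_D = ½ k_n V_ov² = 0.5 × 6.96 × 2.2² = 16.9 mA.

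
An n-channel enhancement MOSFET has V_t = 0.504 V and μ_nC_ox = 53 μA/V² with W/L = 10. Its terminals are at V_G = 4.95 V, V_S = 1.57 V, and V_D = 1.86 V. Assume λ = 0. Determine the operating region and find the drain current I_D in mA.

Triode; I_D = 0.420 mA

V_GS = V_G − V_S = 4.95 − 1.57 = 3.38 V; V_DS = V_D − V_S = 1.86 − 1.57 = 0.29 V.
k_n = μ_nC_ox · (W/L) = 0.53 mA/V².
V_ov = V_GS − V_t = 3.38 − 0.504 = 2.88 V.
Since V_DS = 0.29 V < V_ov = 2.88 V, the device is in the triode region.
I_D = k_n [V_ov · V_DS − ½ V_DS²] = 0.53 × [2.88 × 0.29 − 0.5 × 0.29²] = 0.42 mA.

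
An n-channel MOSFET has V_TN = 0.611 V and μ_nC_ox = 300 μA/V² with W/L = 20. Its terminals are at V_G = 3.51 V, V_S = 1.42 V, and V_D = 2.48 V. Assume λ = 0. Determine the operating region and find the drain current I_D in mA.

V_GS = V_G − V_S = 3.51 − 1.42 = 2.09 V; V_DS = V_D − V_S = 2.48 − 1.42 = 1.06 V.
k_n = μ_nC_ox · (W/L) = 6 mA/V².
V_ov = V_GS − V_TN = 2.09 − 0.611 = 1.48 V.
Since V_DS = 1.06 V < V_ov = 1.48 V, the device is in the triode region.
I_D = k_n [V_ov · V_DS − ½ V_DS²] = 6 × [1.48 × 1.06 − 0.5 × 1.06²] = 6.04 mA.

Triode; I_D = 6.04 mA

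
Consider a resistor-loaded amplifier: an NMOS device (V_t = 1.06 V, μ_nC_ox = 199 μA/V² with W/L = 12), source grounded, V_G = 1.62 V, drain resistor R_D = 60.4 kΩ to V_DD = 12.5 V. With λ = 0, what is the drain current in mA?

V_GS = V_G = 1.62 V, so V_ov = 1.62 − 1.06 = 0.56 V.
k_n = μ_nC_ox · (W/L) = 2.388 mA/V².
Assume saturation: I_D = ½ k_n V_ov² = 0.5 × 2.388 × 0.56² = 0.374 mA, giving V_DS = V_DD − I_D R_D = 12.5 − 0.374 × 60.4 = -10.1 V.
But -10.1 V < V_ov = 0.56 V, so the device is actually in triode.
In triode I_D = k_n[V_ov V_DS − ½ V_DS²] and I_D = (V_DD − V_DS)/R_D. Equating: 72.1 V_DS² − 81.77 V_DS + 12.5 = 0, giving V_DS = 0.182 V (the root below V_ov).
I_D = (12.5 − 0.182) / 60.4 = 0.204 mA.

I_D = 0.204 mA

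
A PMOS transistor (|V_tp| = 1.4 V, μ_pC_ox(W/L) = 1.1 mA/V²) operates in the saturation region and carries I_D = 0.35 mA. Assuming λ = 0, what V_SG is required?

In saturation I_D = ½ k_p (V_SG − |V_tp|)², so V_SG − |V_tp| = √(2 I_D / k_p) = √(2 × 0.35 / 1.1) = 0.798 V.
V_SG = 1.4 + 0.798 = 2.2 V.

V_SG = 2.20 V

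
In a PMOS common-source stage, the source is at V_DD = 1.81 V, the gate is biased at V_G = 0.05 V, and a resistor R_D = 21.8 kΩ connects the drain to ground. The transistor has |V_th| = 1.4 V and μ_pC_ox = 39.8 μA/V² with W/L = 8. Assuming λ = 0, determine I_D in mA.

I_D = 0.0206 mA

V_SG = V_DD − V_G = 1.81 − 0.05 = 1.76 V, so V_ov = 1.76 − 1.4 = 0.36 V.
k_p = μ_pC_ox · (W/L) = 0.3184 mA/V².
Assume saturation: I_D = ½ k_p V_ov² = 0.5 × 0.3184 × 0.36² = 0.0206 mA, giving V_SD = V_DD − I_D R_D = 1.81 − 0.0206 × 21.8 = 1.36 V.
V_SD = 1.36 V ≥ V_ov = 0.36 V, confirming saturation.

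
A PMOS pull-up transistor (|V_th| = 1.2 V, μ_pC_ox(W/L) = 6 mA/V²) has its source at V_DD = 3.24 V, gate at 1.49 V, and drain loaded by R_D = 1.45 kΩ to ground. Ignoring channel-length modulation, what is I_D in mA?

I_D = 0.908 mA

V_SG = V_DD − V_G = 3.24 − 1.49 = 1.75 V, so V_ov = 1.75 − 1.2 = 0.55 V.
Assume saturation: I_D = ½ k_p V_ov² = 0.5 × 6 × 0.55² = 0.908 mA, giving V_SD = V_DD − I_D R_D = 3.24 − 0.908 × 1.45 = 1.92 V.
V_SD = 1.92 V ≥ V_ov = 0.55 V, confirming saturation.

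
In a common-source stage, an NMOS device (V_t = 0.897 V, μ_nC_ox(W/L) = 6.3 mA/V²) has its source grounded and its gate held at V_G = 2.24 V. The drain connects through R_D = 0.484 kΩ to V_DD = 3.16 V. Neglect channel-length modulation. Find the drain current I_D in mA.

V_GS = V_G = 2.24 V, so V_ov = 2.24 − 0.897 = 1.34 V.
Assume saturation: I_D = ½ k_n V_ov² = 0.5 × 6.3 × 1.34² = 5.68 mA, giving V_DS = V_DD − I_D R_D = 3.16 − 5.68 × 0.484 = 0.41 V.
But 0.41 V < V_ov = 1.34 V, so the device is actually in triode.
In triode I_D = k_n[V_ov V_DS − ½ V_DS²] and I_D = (V_DD − V_DS)/R_D. Equating: 1.52 V_DS² − 5.095 V_DS + 3.16 = 0, giving V_DS = 0.823 V (the root below V_ov).
I_D = (3.16 − 0.823) / 0.484 = 4.83 mA.

I_D = 4.83 mA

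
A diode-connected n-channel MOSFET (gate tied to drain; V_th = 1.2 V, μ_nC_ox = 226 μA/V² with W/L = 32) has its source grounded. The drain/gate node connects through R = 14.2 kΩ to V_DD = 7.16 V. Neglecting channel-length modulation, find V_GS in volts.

V_GS = 1.53 V

With gate tied to drain, V_GS = V_DS ≥ V_GS − V_th, so the device is in saturation.
k_n = μ_nC_ox · (W/L) = 7.232 mA/V².
KCL at the drain: ½ k_n (V_GS − V_th)² = (V_DD − V_GS)/R.
Let x = V_GS − 1.2. Then 51.3 x² + x − 5.96 = 0, giving x = 0.331 V (positive root), so V_GS = 1.53 V.
I_D = (V_DD − V_GS)/R = (7.16 − 1.53) / 14.2 = 0.396 mA.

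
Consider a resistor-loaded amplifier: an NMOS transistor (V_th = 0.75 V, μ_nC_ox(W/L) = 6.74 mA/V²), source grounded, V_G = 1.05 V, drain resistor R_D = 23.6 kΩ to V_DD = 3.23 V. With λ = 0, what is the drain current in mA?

I_D = 0.134 mA

V_GS = V_G = 1.05 V, so V_ov = 1.05 − 0.75 = 0.3 V.
Assume saturation: I_D = ½ k_n V_ov² = 0.5 × 6.74 × 0.3² = 0.303 mA, giving V_DS = V_DD − I_D R_D = 3.23 − 0.303 × 23.6 = -3.93 V.
But -3.93 V < V_ov = 0.3 V, so the device is actually in triode.
In triode I_D = k_n[V_ov V_DS − ½ V_DS²] and I_D = (V_DD − V_DS)/R_D. Equating: 79.5 V_DS² − 48.72 V_DS + 3.23 = 0, giving V_DS = 0.0756 V (the root below V_ov).
I_D = (3.23 − 0.0756) / 23.6 = 0.134 mA.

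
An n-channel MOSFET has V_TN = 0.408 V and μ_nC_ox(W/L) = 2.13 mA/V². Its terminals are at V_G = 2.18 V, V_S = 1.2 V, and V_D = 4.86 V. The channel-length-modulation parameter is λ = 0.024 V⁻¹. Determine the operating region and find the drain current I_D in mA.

Saturation; I_D = 0.379 mA

V_GS = V_G − V_S = 2.18 − 1.2 = 0.98 V; V_DS = V_D − V_S = 4.86 − 1.2 = 3.66 V.
V_ov = V_GS − V_TN = 0.98 − 0.408 = 0.572 V.
Since V_DS = 3.66 V ≥ V_ov = 0.572 V, the device is in saturation.
I_D = ½ k_n V_ov² (1 + λ V_DS) = 0.5 × 2.13 × 0.572² × (1 + 0.024 × 3.66) = 0.379 mA.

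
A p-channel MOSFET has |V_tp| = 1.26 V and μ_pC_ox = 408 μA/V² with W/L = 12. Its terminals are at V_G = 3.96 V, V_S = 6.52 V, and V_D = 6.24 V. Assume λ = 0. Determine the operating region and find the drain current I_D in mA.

V_SG = V_S − V_G = 6.52 − 3.96 = 2.56 V; V_SD = V_S − V_D = 6.52 − 6.24 = 0.28 V.
k_p = μ_pC_ox · (W/L) = 4.896 mA/V².
V_ov = V_SG − |V_tp| = 2.56 − 1.26 = 1.3 V.
Since V_SD = 0.28 V < V_ov = 1.3 V, the device is in the triode region.
I_D = k_p [V_ov · V_SD − ½ V_SD²] = 4.896 × [1.3 × 0.28 − 0.5 × 0.28²] = 1.59 mA.

Triode; I_D = 1.59 mA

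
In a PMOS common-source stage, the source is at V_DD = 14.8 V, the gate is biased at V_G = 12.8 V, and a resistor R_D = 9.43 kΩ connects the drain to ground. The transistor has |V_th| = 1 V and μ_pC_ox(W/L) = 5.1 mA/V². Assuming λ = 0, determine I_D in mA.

I_D = 1.53 mA

V_SG = V_DD − V_G = 14.8 − 12.8 = 2 V, so V_ov = 2 − 1 = 1 V.
Assume saturation: I_D = ½ k_p V_ov² = 0.5 × 5.1 × 1² = 2.55 mA, giving V_SD = V_DD − I_D R_D = 14.8 − 2.55 × 9.43 = -9.25 V.
But -9.25 V < V_ov = 1 V, so the device is actually in triode.
In triode I_D = k_p[V_ov V_SD − ½ V_SD²] and I_D = (V_DD − V_SD)/R_D. Equating: 24 V_SD² − 49.09 V_SD + 14.8 = 0, giving V_SD = 0.368 V (the root below V_ov).
I_D = (14.8 − 0.368) / 9.43 = 1.53 mA.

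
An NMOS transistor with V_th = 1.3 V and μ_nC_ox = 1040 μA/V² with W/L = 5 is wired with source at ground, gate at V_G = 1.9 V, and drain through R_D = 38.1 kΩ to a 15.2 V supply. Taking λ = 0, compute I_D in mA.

I_D = 0.395 mA

V_GS = V_G = 1.9 V, so V_ov = 1.9 − 1.3 = 0.6 V.
k_n = μ_nC_ox · (W/L) = 5.2 mA/V².
Assume saturation: I_D = ½ k_n V_ov² = 0.5 × 5.2 × 0.6² = 0.936 mA, giving V_DS = V_DD − I_D R_D = 15.2 − 0.936 × 38.1 = -20.5 V.
But -20.5 V < V_ov = 0.6 V, so the device is actually in triode.
In triode I_D = k_n[V_ov V_DS − ½ V_DS²] and I_D = (V_DD − V_DS)/R_D. Equating: 99.1 V_DS² − 119.9 V_DS + 15.2 = 0, giving V_DS = 0.144 V (the root below V_ov).
I_D = (15.2 − 0.144) / 38.1 = 0.395 mA.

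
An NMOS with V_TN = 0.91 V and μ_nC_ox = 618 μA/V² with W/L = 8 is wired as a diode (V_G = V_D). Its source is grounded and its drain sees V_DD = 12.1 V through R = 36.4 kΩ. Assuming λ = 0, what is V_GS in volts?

V_GS = 1.26 V

With gate tied to drain, V_GS = V_DS ≥ V_GS − V_TN, so the device is in saturation.
k_n = μ_nC_ox · (W/L) = 4.944 mA/V².
KCL at the drain: ½ k_n (V_GS − V_TN)² = (V_DD − V_GS)/R.
Let x = V_GS − 0.91. Then 90 x² + x − 11.19 = 0, giving x = 0.347 V (positive root), so V_GS = 1.26 V.
I_D = (V_DD − V_GS)/R = (12.1 − 1.26) / 36.4 = 0.298 mA.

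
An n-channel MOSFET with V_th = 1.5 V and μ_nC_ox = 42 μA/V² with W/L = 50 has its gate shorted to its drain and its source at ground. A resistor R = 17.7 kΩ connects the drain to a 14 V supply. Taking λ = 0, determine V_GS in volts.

With gate tied to drain, V_GS = V_DS ≥ V_GS − V_th, so the device is in saturation.
k_n = μ_nC_ox · (W/L) = 2.1 mA/V².
KCL at the drain: ½ k_n (V_GS − V_th)² = (V_DD − V_GS)/R.
Let x = V_GS − 1.5. Then 18.6 x² + x − 12.5 = 0, giving x = 0.794 V (positive root), so V_GS = 2.29 V.
I_D = (V_DD − V_GS)/R = (14 − 2.29) / 17.7 = 0.661 mA.

V_GS = 2.29 V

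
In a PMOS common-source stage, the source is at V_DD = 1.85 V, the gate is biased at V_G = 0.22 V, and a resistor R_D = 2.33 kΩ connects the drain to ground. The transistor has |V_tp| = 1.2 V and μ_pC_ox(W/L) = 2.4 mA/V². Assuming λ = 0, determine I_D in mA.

V_SG = V_DD − V_G = 1.85 − 0.22 = 1.63 V, so V_ov = 1.63 − 1.2 = 0.43 V.
Assume saturation: I_D = ½ k_p V_ov² = 0.5 × 2.4 × 0.43² = 0.222 mA, giving V_SD = V_DD − I_D R_D = 1.85 − 0.222 × 2.33 = 1.33 V.
V_SD = 1.33 V ≥ V_ov = 0.43 V, confirming saturation.

I_D = 0.222 mA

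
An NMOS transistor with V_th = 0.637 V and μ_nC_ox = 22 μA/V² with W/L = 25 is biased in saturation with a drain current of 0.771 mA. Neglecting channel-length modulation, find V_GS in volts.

k_n = μ_nC_ox · (W/L) = 0.55 mA/V².
In saturation I_D = ½ k_n (V_GS − V_th)², so V_GS − V_th = √(2 I_D / k_n) = √(2 × 0.771 / 0.55) = 1.67 V.
V_GS = 0.637 + 1.67 = 2.31 V.

V_GS = 2.31 V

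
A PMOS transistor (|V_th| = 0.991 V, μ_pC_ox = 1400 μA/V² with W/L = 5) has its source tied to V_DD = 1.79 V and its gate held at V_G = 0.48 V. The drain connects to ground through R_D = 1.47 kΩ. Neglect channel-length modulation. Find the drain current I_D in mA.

V_SG = V_DD − V_G = 1.79 − 0.48 = 1.31 V, so V_ov = 1.31 − 0.991 = 0.319 V.
k_p = μ_pC_ox · (W/L) = 7 mA/V².
Assume saturation: I_D = ½ k_p V_ov² = 0.5 × 7 × 0.319² = 0.356 mA, giving V_SD = V_DD − I_D R_D = 1.79 − 0.356 × 1.47 = 1.27 V.
V_SD = 1.27 V ≥ V_ov = 0.319 V, confirming saturation.

I_D = 0.356 mA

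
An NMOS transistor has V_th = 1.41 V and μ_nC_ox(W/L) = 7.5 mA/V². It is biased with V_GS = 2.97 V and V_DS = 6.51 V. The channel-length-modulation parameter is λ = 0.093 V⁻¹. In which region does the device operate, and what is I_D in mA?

Saturation; I_D = 14.7 mA

V_ov = V_GS − V_th = 2.97 − 1.41 = 1.56 V.
Since V_DS = 6.51 V ≥ V_ov = 1.56 V, the device is in saturation.
I_D = ½ k_n V_ov² (1 + λ V_DS) = 0.5 × 7.5 × 1.56² × (1 + 0.093 × 6.51) = 14.7 mA.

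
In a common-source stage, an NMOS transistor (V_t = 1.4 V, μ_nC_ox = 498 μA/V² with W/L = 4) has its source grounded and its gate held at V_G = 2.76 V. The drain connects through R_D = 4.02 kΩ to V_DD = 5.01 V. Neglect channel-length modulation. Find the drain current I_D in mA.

I_D = 1.12 mA

V_GS = V_G = 2.76 V, so V_ov = 2.76 − 1.4 = 1.36 V.
k_n = μ_nC_ox · (W/L) = 1.992 mA/V².
Assume saturation: I_D = ½ k_n V_ov² = 0.5 × 1.992 × 1.36² = 1.84 mA, giving V_DS = V_DD − I_D R_D = 5.01 − 1.84 × 4.02 = -2.4 V.
But -2.4 V < V_ov = 1.36 V, so the device is actually in triode.
In triode I_D = k_n[V_ov V_DS − ½ V_DS²] and I_D = (V_DD − V_DS)/R_D. Equating: 4 V_DS² − 11.89 V_DS + 5.01 = 0, giving V_DS = 0.508 V (the root below V_ov).
I_D = (5.01 − 0.508) / 4.02 = 1.12 mA.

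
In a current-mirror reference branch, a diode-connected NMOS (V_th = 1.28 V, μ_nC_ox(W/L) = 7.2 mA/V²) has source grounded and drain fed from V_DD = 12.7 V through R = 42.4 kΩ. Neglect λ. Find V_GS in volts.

V_GS = 1.55 V

With gate tied to drain, V_GS = V_DS ≥ V_GS − V_th, so the device is in saturation.
KCL at the drain: ½ k_n (V_GS − V_th)² = (V_DD − V_GS)/R.
Let x = V_GS − 1.28. Then 153 x² + x − 11.42 = 0, giving x = 0.27 V (positive root), so V_GS = 1.55 V.
I_D = (V_DD − V_GS)/R = (12.7 − 1.55) / 42.4 = 0.263 mA.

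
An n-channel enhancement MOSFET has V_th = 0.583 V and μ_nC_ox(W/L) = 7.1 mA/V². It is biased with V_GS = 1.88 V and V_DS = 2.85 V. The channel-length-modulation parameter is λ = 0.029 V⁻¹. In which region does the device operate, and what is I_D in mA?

V_ov = V_GS − V_th = 1.88 − 0.583 = 1.3 V.
Since V_DS = 2.85 V ≥ V_ov = 1.3 V, the device is in saturation.
I_D = ½ k_n V_ov² (1 + λ V_DS) = 0.5 × 7.1 × 1.3² × (1 + 0.029 × 2.85) = 6.47 mA.

Saturation; I_D = 6.47 mA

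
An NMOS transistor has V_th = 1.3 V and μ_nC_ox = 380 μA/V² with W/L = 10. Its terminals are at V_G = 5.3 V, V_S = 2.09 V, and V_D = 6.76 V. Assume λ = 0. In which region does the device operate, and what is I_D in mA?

V_GS = V_G − V_S = 5.3 − 2.09 = 3.21 V; V_DS = V_D − V_S = 6.76 − 2.09 = 4.67 V.
k_n = μ_nC_ox · (W/L) = 3.8 mA/V².
V_ov = V_GS − V_th = 3.21 − 1.3 = 1.91 V.
Since V_DS = 4.67 V ≥ V_ov = 1.91 V, the device is in saturation.
I_D = ½ k_n V_ov² = 0.5 × 3.8 × 1.91² = 6.93 mA.

Saturation; I_D = 6.93 mA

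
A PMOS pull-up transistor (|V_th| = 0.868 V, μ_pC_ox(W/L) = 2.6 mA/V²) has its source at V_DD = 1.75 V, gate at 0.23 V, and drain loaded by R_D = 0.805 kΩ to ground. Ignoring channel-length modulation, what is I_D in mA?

I_D = 0.553 mA

V_SG = V_DD − V_G = 1.75 − 0.23 = 1.52 V, so V_ov = 1.52 − 0.868 = 0.652 V.
Assume saturation: I_D = ½ k_p V_ov² = 0.5 × 2.6 × 0.652² = 0.553 mA, giving V_SD = V_DD − I_D R_D = 1.75 − 0.553 × 0.805 = 1.31 V.
V_SD = 1.31 V ≥ V_ov = 0.652 V, confirming saturation.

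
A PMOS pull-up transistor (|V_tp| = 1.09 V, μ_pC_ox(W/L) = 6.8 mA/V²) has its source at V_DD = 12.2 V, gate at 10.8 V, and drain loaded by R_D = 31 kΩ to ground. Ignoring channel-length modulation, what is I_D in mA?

I_D = 0.327 mA

V_SG = V_DD − V_G = 12.2 − 10.8 = 1.4 V, so V_ov = 1.4 − 1.09 = 0.31 V.
Assume saturation: I_D = ½ k_p V_ov² = 0.5 × 6.8 × 0.31² = 0.327 mA, giving V_SD = V_DD − I_D R_D = 12.2 − 0.327 × 31 = 2.07 V.
V_SD = 2.07 V ≥ V_ov = 0.31 V, confirming saturation.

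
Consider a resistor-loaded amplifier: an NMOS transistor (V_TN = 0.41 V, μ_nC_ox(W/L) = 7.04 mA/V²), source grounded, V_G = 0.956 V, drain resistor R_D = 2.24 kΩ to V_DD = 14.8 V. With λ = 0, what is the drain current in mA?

I_D = 1.05 mA

V_GS = V_G = 0.956 V, so V_ov = 0.956 − 0.41 = 0.546 V.
Assume saturation: I_D = ½ k_n V_ov² = 0.5 × 7.04 × 0.546² = 1.05 mA, giving V_DS = V_DD − I_D R_D = 14.8 − 1.05 × 2.24 = 12.4 V.
V_DS = 12.4 V ≥ V_ov = 0.546 V, confirming saturation.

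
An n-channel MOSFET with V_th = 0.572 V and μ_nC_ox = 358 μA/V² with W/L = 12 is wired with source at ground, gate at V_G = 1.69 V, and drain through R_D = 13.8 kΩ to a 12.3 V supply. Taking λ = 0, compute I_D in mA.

I_D = 0.877 mA

V_GS = V_G = 1.69 V, so V_ov = 1.69 − 0.572 = 1.12 V.
k_n = μ_nC_ox · (W/L) = 4.296 mA/V².
Assume saturation: I_D = ½ k_n V_ov² = 0.5 × 4.296 × 1.12² = 2.68 mA, giving V_DS = V_DD − I_D R_D = 12.3 − 2.68 × 13.8 = -24.8 V.
But -24.8 V < V_ov = 1.12 V, so the device is actually in triode.
In triode I_D = k_n[V_ov V_DS − ½ V_DS²] and I_D = (V_DD − V_DS)/R_D. Equating: 29.6 V_DS² − 67.28 V_DS + 12.3 = 0, giving V_DS = 0.201 V (the root below V_ov).
I_D = (12.3 − 0.201) / 13.8 = 0.877 mA.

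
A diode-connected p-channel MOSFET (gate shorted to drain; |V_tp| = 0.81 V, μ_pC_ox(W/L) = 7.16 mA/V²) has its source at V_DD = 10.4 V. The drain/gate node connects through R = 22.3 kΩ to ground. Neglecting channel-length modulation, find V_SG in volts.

V_SG = 1.15 V

With gate tied to drain, V_SG = V_SD ≥ V_SG − |V_tp|, so the device is in saturation.
KCL at the drain: ½ k_p (V_SG − |V_tp|)² = (V_DD − V_SG)/R.
Let x = V_SG − 0.81. Then 79.8 x² + x − 9.59 = 0, giving x = 0.34 V (positive root), so V_SG = 1.15 V.
I_D = (V_DD − V_SG)/R = (10.4 − 1.15) / 22.3 = 0.415 mA.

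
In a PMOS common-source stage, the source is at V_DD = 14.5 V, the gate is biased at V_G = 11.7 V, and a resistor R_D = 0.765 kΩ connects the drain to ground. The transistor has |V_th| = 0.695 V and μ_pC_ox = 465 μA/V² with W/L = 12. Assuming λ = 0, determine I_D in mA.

V_SG = V_DD − V_G = 14.5 − 11.7 = 2.8 V, so V_ov = 2.8 − 0.695 = 2.11 V.
k_p = μ_pC_ox · (W/L) = 5.58 mA/V².
Assume saturation: I_D = ½ k_p V_ov² = 0.5 × 5.58 × 2.11² = 12.4 mA, giving V_SD = V_DD − I_D R_D = 14.5 − 12.4 × 0.765 = 5.04 V.
V_SD = 5.04 V ≥ V_ov = 2.11 V, confirming saturation.

I_D = 12.4 mA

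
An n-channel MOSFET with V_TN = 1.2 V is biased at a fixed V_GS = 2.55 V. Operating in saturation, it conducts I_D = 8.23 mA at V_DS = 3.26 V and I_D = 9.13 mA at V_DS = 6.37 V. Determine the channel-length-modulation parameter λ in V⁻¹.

With V_GS fixed, I_D ∝ (1 + λ V_DS) in saturation, so I_D2/I_D1 = (1 + λ V_DS2)/(1 + λ V_DS1).
9.13/8.23 = 1.109 = (1 + 6.37 λ)/(1 + 3.26 λ).
Solving: λ (I_D1 V_DS2 − I_D2 V_DS1) = I_D2 − I_D1, so λ = (9.13 − 8.23) / (8.23 × 6.37 − 9.13 × 3.26) = 0.9 / 22.7 = 0.0397 V⁻¹.

λ = 0.0397 V⁻¹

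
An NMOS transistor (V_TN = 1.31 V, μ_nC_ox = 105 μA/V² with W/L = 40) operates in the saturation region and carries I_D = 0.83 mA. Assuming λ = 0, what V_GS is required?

k_n = μ_nC_ox · (W/L) = 4.2 mA/V².
In saturation I_D = ½ k_n (V_GS − V_TN)², so V_GS − V_TN = √(2 I_D / k_n) = √(2 × 0.83 / 4.2) = 0.629 V.
V_GS = 1.31 + 0.629 = 1.94 V.

V_GS = 1.94 V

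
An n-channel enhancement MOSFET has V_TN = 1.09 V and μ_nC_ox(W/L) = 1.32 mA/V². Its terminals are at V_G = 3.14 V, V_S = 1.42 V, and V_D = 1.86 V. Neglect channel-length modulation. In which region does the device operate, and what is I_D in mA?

Triode; I_D = 0.238 mA

V_GS = V_G − V_S = 3.14 − 1.42 = 1.72 V; V_DS = V_D − V_S = 1.86 − 1.42 = 0.44 V.
V_ov = V_GS − V_TN = 1.72 − 1.09 = 0.63 V.
Since V_DS = 0.44 V < V_ov = 0.63 V, the device is in the triode region.
I_D = k_n [V_ov · V_DS − ½ V_DS²] = 1.32 × [0.63 × 0.44 − 0.5 × 0.44²] = 0.238 mA.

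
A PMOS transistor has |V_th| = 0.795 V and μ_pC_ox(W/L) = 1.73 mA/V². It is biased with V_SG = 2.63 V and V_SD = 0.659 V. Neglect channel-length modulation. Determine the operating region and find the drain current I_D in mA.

Triode; I_D = 1.72 mA

V_ov = V_SG − |V_th| = 2.63 − 0.795 = 1.83 V.
Since V_SD = 0.659 V < V_ov = 1.83 V, the device is in the triode region.
I_D = k_p [V_ov · V_SD − ½ V_SD²] = 1.73 × [1.83 × 0.659 − 0.5 × 0.659²] = 1.72 mA.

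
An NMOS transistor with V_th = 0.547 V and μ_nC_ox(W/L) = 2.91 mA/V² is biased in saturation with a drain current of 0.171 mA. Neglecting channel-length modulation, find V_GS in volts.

V_GS = 0.890 V

In saturation I_D = ½ k_n (V_GS − V_th)², so V_GS − V_th = √(2 I_D / k_n) = √(2 × 0.171 / 2.91) = 0.343 V.
V_GS = 0.547 + 0.343 = 0.89 V.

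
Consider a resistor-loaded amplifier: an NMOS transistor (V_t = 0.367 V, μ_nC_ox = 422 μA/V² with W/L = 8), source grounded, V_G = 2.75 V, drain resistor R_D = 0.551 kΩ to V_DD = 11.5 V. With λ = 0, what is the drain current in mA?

V_GS = V_G = 2.75 V, so V_ov = 2.75 − 0.367 = 2.38 V.
k_n = μ_nC_ox · (W/L) = 3.376 mA/V².
Assume saturation: I_D = ½ k_n V_ov² = 0.5 × 3.376 × 2.38² = 9.59 mA, giving V_DS = V_DD − I_D R_D = 11.5 − 9.59 × 0.551 = 6.22 V.
V_DS = 6.22 V ≥ V_ov = 2.38 V, confirming saturation.

I_D = 9.59 mA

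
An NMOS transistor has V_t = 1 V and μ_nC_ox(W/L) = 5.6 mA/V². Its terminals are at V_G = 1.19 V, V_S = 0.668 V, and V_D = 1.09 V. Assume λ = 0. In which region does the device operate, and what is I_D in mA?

Cutoff; I_D = 0 mA

V_GS = V_G − V_S = 1.19 − 0.668 = 0.522 V; V_DS = V_D − V_S = 1.09 − 0.668 = 0.422 V.
V_GS = 0.522 V < V_t = 1 V, so the transistor is in cutoff.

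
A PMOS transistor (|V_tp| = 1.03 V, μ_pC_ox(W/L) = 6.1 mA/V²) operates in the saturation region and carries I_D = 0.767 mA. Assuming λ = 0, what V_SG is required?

In saturation I_D = ½ k_p (V_SG − |V_tp|)², so V_SG − |V_tp| = √(2 I_D / k_p) = √(2 × 0.767 / 6.1) = 0.501 V.
V_SG = 1.03 + 0.501 = 1.53 V.

V_SG = 1.53 V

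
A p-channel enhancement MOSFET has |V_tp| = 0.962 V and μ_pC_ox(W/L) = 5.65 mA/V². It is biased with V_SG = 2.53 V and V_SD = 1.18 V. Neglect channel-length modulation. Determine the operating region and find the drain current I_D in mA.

V_ov = V_SG − |V_tp| = 2.53 − 0.962 = 1.57 V.
Since V_SD = 1.18 V < V_ov = 1.57 V, the device is in the triode region.
I_D = k_p [V_ov · V_SD − ½ V_SD²] = 5.65 × [1.57 × 1.18 − 0.5 × 1.18²] = 6.52 mA.

Triode; I_D = 6.52 mA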